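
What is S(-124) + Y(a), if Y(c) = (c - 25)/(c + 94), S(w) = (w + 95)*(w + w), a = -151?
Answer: 410120/57 ≈ 7195.1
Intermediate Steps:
S(w) = 2*w*(95 + w) (S(w) = (95 + w)*(2*w) = 2*w*(95 + w))
Y(c) = (-25 + c)/(94 + c)
S(-124) + Y(a) = 2*(-124)*(95 - 124) + (-25 - 151)/(94 - 151) = 2*(-124)*(-29) - 176/(-57) = 7192 - 1/57*(-176) = 7192 + 176/57 = 410120/57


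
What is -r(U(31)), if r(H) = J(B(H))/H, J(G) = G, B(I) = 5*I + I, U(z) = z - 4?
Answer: -6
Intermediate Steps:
U(z) = -4 + z
B(I) = 6*I
r(H) = 6 (r(H) = (6*H)/H = 6)
-r(U(31)) = -1*6 = -6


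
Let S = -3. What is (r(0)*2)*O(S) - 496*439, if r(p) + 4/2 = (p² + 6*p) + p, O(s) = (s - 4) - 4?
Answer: -217700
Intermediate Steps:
O(s) = -8 + s (O(s) = (-4 + s) - 4 = -8 + s)
r(p) = -2 + p² + 7*p (r(p) = -2 + ((p² + 6*p) + p) = -2 + (p² + 7*p) = -2 + p² + 7*p)
(r(0)*2)*O(S) - 496*439 = ((-2 + 0² + 7*0)*2)*(-8 - 3) - 496*439 = ((-2 + 0 + 0)*2)*(-11) - 217744 = -2*2*(-11) - 217744 = -4*(-11) - 217744 = 44 - 217744 = -217700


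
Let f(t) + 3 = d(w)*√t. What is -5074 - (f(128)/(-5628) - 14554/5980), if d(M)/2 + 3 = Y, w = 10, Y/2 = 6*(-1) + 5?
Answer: -14223817549/2804620 - 20*√2/1407 ≈ -5071.6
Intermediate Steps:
Y = -2 (Y = 2*(6*(-1) + 5) = 2*(-6 + 5) = 2*(-1) = -2)
d(M) = -10 (d(M) = -6 + 2*(-2) = -6 - 4 = -10)
f(t) = -3 - 10*√t
-5074 - (f(128)/(-5628) - 14554/5980) = -5074 - ((-3 - 80*√2)/(-5628) - 14554/5980) = -5074 - ((-3 - 80*√2)*(-1/5628) - 14554*1/5980) = -5074 - ((-3 - 80*√2)*(-1/5628) - 7277/2990) = -5074 - ((1/1876 + 20*√2/1407) - 7277/2990) = -5074 - (-6824331/2804620 + 20*√2/1407) = -5074 + (6824331/2804620 - 20*√2/1407) = -14223817549/2804620 - 20*√2/1407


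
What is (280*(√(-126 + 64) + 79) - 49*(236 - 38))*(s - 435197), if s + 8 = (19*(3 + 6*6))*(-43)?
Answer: -5800050424 - 130779040*I*√62 ≈ -5.8001e+9 - 1.0298e+9*I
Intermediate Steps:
s = -31871 (s = -8 + (19*(3 + 6*6))*(-43) = -8 + (19*(3 + 36))*(-43) = -8 + (19*39)*(-43) = -8 + 741*(-43) = -8 - 31863 = -31871)
(280*(√(-126 + 64) + 79) - 49*(236 - 38))*(s - 435197) = (280*(√(-126 + 64) + 79) - 49*(236 - 38))*(-31871 - 435197) = (280*(√(-62) + 79) - 49*198)*(-467068) = (280*(I*√62 + 79) - 9702)*(-467068) = (280*(79 + I*√62) - 9702)*(-467068) = ((22120 + 280*I*√62) - 9702)*(-467068) = (12418 + 280*I*√62)*(-467068) = -5800050424 - 130779040*I*√62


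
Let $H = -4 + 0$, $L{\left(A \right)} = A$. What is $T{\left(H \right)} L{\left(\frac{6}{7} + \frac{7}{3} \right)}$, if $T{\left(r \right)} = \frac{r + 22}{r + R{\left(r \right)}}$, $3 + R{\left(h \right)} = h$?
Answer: $- \frac{402}{77} \approx -5.2208$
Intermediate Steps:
$H = -4$
$R{\left(h \right)} = -3 + h$
$T{\left(r \right)} = \frac{22 + r}{-3 + 2 r}$ ($T{\left(r \right)} = \frac{r + 22}{r + \left(-3 + r\right)} = \frac{22 + r}{-3 + 2 r}$)
$T{\left(H \right)} L{\left(\frac{6}{7} + \frac{7}{3} \right)} = \frac{22 - 4}{-3 + 2 \left(-4\right)} \left(\frac{6}{7} + \frac{7}{3}\right) = \frac{1}{-3 - 8} \cdot 18 \left(6 \cdot \frac{1}{7} + 7 \cdot \frac{1}{3}\right) = \frac{1}{-11} \cdot 18 \left(\frac{6}{7} + \frac{7}{3}\right) = \left(- \frac{1}{11}\right) 18 \cdot \frac{67}{21} = \left(- \frac{18}{11}\right) \frac{67}{21} = - \frac{402}{77}$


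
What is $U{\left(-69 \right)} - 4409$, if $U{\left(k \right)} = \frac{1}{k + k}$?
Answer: $- \frac{608443}{138} \approx -4409.0$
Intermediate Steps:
$U{\left(k \right)} = \frac{1}{2 k}$
$U{\left(-69 \right)} - 4409 = \frac{1}{2 \left(-69\right)} - 4409 = \frac{1}{2} \left(- \frac{1}{69}\right) - 4409 = - \frac{1}{138} - 4409 = - \frac{608443}{138}$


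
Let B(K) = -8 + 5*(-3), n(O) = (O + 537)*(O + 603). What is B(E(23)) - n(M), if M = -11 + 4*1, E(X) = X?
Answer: -315903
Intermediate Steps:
M = -7 (M = -11 + 4 = -7)
n(O) = (537 + O)*(603 + O)
B(K) = -23 (B(K) = -8 - 15 = -23)
B(E(23)) - n(M) = -23 - (323811 + (-7)² + 1140*(-7)) = -23 - (323811 + 49 - 7980) = -23 - 1*315880 = -23 - 315880 = -315903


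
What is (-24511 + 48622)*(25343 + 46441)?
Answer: 1730784024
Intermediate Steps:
(-24511 + 48622)*(25343 + 46441) = 24111*71784 = 1730784024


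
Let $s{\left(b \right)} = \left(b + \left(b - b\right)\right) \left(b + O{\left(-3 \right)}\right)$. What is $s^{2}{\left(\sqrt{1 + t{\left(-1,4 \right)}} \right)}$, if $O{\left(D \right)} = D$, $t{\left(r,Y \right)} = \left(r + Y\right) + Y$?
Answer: $136 - 96 \sqrt{2} \approx 0.2355$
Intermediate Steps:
$t{\left(r,Y \right)} = r + 2 Y$ ($t{\left(r,Y \right)} = \left(Y + r\right) + Y = r + 2 Y$)
$s{\left(b \right)} = b \left(-3 + b\right)$ ($s{\left(b \right)} = \left(b + \left(b - b\right)\right) \left(b - 3\right) = \left(b + 0\right) \left(-3 + b\right) = b \left(-3 + b\right)$)
$s^{2}{\left(\sqrt{1 + t{\left(-1,4 \right)}} \right)} = \left(\sqrt{1 + \left(-1 + 2 \cdot 4\right)} \left(-3 + \sqrt{1 + \left(-1 + 2 \cdot 4\right)}\right)\right)^{2} = \left(\sqrt{1 + \left(-1 + 8\right)} \left(-3 + \sqrt{1 + \left(-1 + 8\right)}\right)\right)^{2} = \left(\sqrt{1 + 7} \left(-3 + \sqrt{1 + 7}\right)\right)^{2} = \left(\sqrt{8} \left(-3 + \sqrt{8}\right)\right)^{2} = \left(2 \sqrt{2} \left(-3 + 2 \sqrt{2}\right)\right)^{2} = 8 \left(-3 + 2 \sqrt{2}\right)^{2}$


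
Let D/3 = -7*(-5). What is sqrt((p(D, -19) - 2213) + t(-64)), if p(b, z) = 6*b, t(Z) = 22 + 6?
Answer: I*sqrt(1555) ≈ 39.433*I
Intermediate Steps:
D = 105 (D = 3*(-7*(-5)) = 3*35 = 105)
t(Z) = 28
sqrt((p(D, -19) - 2213) + t(-64)) = sqrt((6*105 - 2213) + 28) = sqrt((630 - 2213) + 28) = sqrt(-1583 + 28) = sqrt(-1555) = I*sqrt(1555)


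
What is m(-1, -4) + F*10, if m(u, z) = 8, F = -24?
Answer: -232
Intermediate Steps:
m(-1, -4) + F*10 = 8 - 24*10 = 8 - 240 = -232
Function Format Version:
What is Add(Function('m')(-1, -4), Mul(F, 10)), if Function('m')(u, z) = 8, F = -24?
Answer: -232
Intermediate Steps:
Add(Function('m')(-1, -4), Mul(F, 10)) = Add(8, Mul(-24, 10)) = Add(8, -240) = -232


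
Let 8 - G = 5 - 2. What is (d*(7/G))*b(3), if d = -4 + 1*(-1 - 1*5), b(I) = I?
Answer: -42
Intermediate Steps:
G = 5 (G = 8 - (5 - 2) = 8 - 1*3 = 8 - 3 = 5)
d = -10 (d = -4 + 1*(-1 - 5) = -4 + 1*(-6) = -4 - 6 = -10)
(d*(7/G))*b(3) = -70/5*3 = -10*7/5*3 = -14*3 = -42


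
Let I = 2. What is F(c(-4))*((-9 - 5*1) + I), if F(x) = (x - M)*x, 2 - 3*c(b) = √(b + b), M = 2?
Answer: 64/3 - 16*I*√2/3 ≈ 21.333 - 7.5425*I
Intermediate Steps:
c(b) = ⅔ - √2*√b/3 (c(b) = ⅔ - √(b + b)/3 = ⅔ - √2*√b/3)
F(x) = x*(-2 + x) (F(x) = (x - 1*2)*x = (x - 2)*x = (-2 + x)*x = x*(-2 + x))
F(c(-4))*((-9 - 5*1) + I) = ((⅔ - √2*√(-4)/3)*(-2 + (⅔ - √2*√(-4)/3)))*((-9 - 5*1) + 2) = ((⅔ - √2*2*I/3)*(-2 + (⅔ - √2*2*I/3)))*((-9 - 5) + 2) = ((⅔ - 2*I*√2/3)*(-2 + (⅔ - 2*I*√2/3)))*(-14 + 2) = ((⅔ - 2*I*√2/3)*(-4/3 - 2*I*√2/3))*(-12) = ((-4/3 - 2*I*√2/3)*(⅔ - 2*I*√2/3))*(-12) = -12*(-4/3 - 2*I*√2/3)*(⅔ - 2*I*√2/3)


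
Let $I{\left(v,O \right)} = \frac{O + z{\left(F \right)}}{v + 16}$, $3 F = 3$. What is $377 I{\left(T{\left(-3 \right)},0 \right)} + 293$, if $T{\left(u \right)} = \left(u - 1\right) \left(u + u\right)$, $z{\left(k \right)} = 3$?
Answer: $\frac{12851}{40} \approx 321.27$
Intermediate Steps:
$F = 1$ ($F = \frac{1}{3} \cdot 3 = 1$)
$T{\left(u \right)} = 2 u \left(-1 + u\right)$ ($T{\left(u \right)} = \left(-1 + u\right) 2 u = 2 u \left(-1 + u\right)$)
$I{\left(v,O \right)} = \frac{3 + O}{16 + v}$ ($I{\left(v,O \right)} = \frac{O + 3}{v + 16} = \frac{3 + O}{16 + v}$)
$377 I{\left(T{\left(-3 \right)},0 \right)} + 293 = 377 \frac{3 + 0}{16 + 2 \left(-3\right) \left(-1 - 3\right)} + 293 = 377 \frac{1}{16 + 2 \left(-3\right) \left(-4\right)} 3 + 293 = 377 \frac{1}{16 + 24} \cdot 3 + 293 = 377 \cdot \frac{1}{40} \cdot 3 + 293 = 377 \cdot \frac{3}{40} + 293 = \frac{1131}{40} + 293 = \frac{12851}{40}$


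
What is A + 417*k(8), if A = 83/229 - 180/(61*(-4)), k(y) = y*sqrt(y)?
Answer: 15368/13969 + 6672*sqrt(2) ≈ 9436.7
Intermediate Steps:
k(y) = y**(3/2)
A = 15368/13969 (A = 83*(1/229) - 180/(-244) = 83/229 - 180*(-1/244) = 83/229 + 45/61 = 15368/13969 ≈ 1.1002)
A + 417*k(8) = 15368/13969 + 417*8**(3/2) = 15368/13969 + 417*(16*sqrt(2)) = 15368/13969 + 6672*sqrt(2)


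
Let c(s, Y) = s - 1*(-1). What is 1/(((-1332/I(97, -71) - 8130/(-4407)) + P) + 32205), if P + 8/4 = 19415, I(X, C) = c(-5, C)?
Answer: 1469/76318729 ≈ 1.9248e-5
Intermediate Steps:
c(s, Y) = 1 + s (c(s, Y) = s + 1 = 1 + s)
I(X, C) = -4 (I(X, C) = 1 - 5 = -4)
P = 19413 (P = -2 + 19415 = 19413)
1/(((-1332/I(97, -71) - 8130/(-4407)) + P) + 32205) = 1/(((-1332/(-4) - 8130/(-4407)) + 19413) + 32205) = 1/(((-1332*(-¼) - 8130*(-1/4407)) + 19413) + 32205) = 1/(((333 + 2710/1469) + 19413) + 32205) = 1/((491887/1469 + 19413) + 32205) = 1/(29009584/1469 + 32205) = 1/(76318729/1469) = 1469/76318729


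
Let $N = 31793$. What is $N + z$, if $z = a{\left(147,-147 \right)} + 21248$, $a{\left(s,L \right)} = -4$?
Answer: $53037$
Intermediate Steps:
$z = 21244$ ($z = -4 + 21248 = 21244$)
$N + z = 31793 + 21244 = 53037$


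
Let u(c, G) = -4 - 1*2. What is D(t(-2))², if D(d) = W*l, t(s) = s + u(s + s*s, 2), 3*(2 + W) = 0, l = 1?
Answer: 4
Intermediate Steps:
u(c, G) = -6 (u(c, G) = -4 - 2 = -6)
W = -2 (W = -2 + (⅓)*0 = -2 + 0 = -2)
t(s) = -6 + s (t(s) = s - 6 = -6 + s)
D(d) = -2 (D(d) = -2*1 = -2)
D(t(-2))² = (-2)² = 4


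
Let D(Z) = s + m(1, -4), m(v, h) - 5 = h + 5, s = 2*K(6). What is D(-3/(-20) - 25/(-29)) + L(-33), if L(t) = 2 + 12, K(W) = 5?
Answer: 30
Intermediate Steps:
L(t) = 14
s = 10 (s = 2*5 = 10)
m(v, h) = 10 + h (m(v, h) = 5 + (h + 5) = 5 + (5 + h) = 10 + h)
D(Z) = 16 (D(Z) = 10 + (10 - 4) = 10 + 6 = 16)
D(-3/(-20) - 25/(-29)) + L(-33) = 16 + 14 = 30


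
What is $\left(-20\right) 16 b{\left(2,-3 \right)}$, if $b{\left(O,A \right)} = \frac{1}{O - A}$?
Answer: $-64$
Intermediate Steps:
$\left(-20\right) 16 b{\left(2,-3 \right)} = \left(-20\right) 16 \left(- \frac{1}{-3 - 2}\right) = - 320 \left(- \frac{1}{-3 - 2}\right) = - 320 \left(- \frac{1}{-5}\right) = - 320 \left(\left(-1\right) \left(- \frac{1}{5}\right)\right) = \left(-320\right) \frac{1}{5} = -64$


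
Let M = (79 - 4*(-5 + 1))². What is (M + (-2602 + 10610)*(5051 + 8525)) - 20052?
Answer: 108705581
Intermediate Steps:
M = 9025 (M = (79 - 4*(-4))² = (79 + 16)² = 95² = 9025)
(M + (-2602 + 10610)*(5051 + 8525)) - 20052 = (9025 + (-2602 + 10610)*(5051 + 8525)) - 20052 = (9025 + 8008*13576) - 20052 = (9025 + 108716608) - 20052 = 108725633 - 20052 = 108705581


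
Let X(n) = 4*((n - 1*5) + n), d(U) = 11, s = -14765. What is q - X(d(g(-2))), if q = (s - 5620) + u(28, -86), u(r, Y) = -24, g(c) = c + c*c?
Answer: -20477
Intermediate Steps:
g(c) = c + c**2
X(n) = -20 + 8*n (X(n) = 4*((n - 5) + n) = 4*((-5 + n) + n) = 4*(-5 + 2*n) = -20 + 8*n)
q = -20409 (q = (-14765 - 5620) - 24 = -20385 - 24 = -20409)
q - X(d(g(-2))) = -20409 - (-20 + 8*11) = -20409 - (-20 + 88) = -20409 - 1*68 = -20409 - 68 = -20477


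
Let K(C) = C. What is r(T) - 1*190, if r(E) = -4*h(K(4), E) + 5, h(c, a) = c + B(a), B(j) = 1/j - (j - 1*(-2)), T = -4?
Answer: -208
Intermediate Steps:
B(j) = -2 + 1/j - j (B(j) = 1/j - (j + 2) = 1/j - (2 + j) = 1/j + (-2 - j) = -2 + 1/j - j)
h(c, a) = -2 + c + 1/a - a (h(c, a) = c + (-2 + 1/a - a) = -2 + c + 1/a - a)
r(E) = -3 - 4/E + 4*E (r(E) = -4*(-2 + 4 + 1/E - E) + 5 = -4*(2 + 1/E - E) + 5 = (-8 - 4/E + 4*E) + 5 = -3 - 4/E + 4*E)
r(T) - 1*190 = (-3 - 4/(-4) + 4*(-4)) - 1*190 = (-3 - 4*(-¼) - 16) - 190 = (-3 + 1 - 16) - 190 = -18 - 190 = -208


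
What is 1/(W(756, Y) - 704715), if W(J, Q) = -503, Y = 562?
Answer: -1/705218 ≈ -1.4180e-6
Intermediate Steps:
1/(W(756, Y) - 704715) = 1/(-503 - 704715) = 1/(-705218) = -1/705218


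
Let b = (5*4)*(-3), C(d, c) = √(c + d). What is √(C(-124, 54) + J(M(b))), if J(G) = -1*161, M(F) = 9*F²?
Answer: √(-161 + I*√70) ≈ 0.32958 + 12.693*I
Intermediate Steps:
b = -60 (b = 20*(-3) = -60)
J(G) = -161
√(C(-124, 54) + J(M(b))) = √(√(54 - 124) - 161) = √(√(-70) - 161) = √(I*√70 - 161) = √(-161 + I*√70)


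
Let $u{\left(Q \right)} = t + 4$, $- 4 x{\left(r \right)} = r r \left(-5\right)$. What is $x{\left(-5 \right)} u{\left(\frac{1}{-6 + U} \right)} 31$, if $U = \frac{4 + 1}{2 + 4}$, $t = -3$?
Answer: $\frac{3875}{4} \approx 968.75$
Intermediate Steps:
$U = \frac{5}{6} \approx 0.83333$
$x{\left(r \right)} = \frac{5 r^{2}}{4}$ ($x{\left(r \right)} = - \frac{r r \left(-5\right)}{4} = - \frac{r^{2} \left(-5\right)}{4} = - \frac{\left(-5\right) r^{2}}{4} = \frac{5 r^{2}}{4}$)
$u{\left(Q \right)} = 1$ ($u{\left(Q \right)} = -3 + 4 = 1$)
$x{\left(-5 \right)} u{\left(\frac{1}{-6 + U} \right)} 31 = \frac{5 \left(-5\right)^{2}}{4} \cdot 1 \cdot 31 = \frac{5}{4} \cdot 25 \cdot 1 \cdot 31 = \frac{125}{4} \cdot 1 \cdot 31 = \frac{125}{4} \cdot 31 = \frac{3875}{4}$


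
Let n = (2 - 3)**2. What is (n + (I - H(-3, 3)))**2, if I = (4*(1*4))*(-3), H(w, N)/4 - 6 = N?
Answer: 6889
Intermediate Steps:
H(w, N) = 24 + 4*N
n = 1 (n = (-1)**2 = 1)
I = -48 (I = (4*4)*(-3) = 16*(-3) = -48)
(n + (I - H(-3, 3)))**2 = (1 + (-48 - (24 + 4*3)))**2 = (1 + (-48 - (24 + 12)))**2 = (1 + (-48 - 1*36))**2 = (1 + (-48 - 36))**2 = (1 - 84)**2 = (-83)**2 = 6889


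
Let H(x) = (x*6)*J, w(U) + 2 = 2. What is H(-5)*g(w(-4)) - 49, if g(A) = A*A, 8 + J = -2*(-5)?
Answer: -49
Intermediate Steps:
J = 2 (J = -8 - 2*(-5) = -8 + 10 = 2)
w(U) = 0 (w(U) = -2 + 2 = 0)
H(x) = 12*x (H(x) = (x*6)*2 = (6*x)*2 = 12*x)
g(A) = A**2
H(-5)*g(w(-4)) - 49 = (12*(-5))*0**2 - 49 = -60*0 - 49 = 0 - 49 = -49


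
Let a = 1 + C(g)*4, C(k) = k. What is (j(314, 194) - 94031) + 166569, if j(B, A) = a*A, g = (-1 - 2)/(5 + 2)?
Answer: 506796/7 ≈ 72399.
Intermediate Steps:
g = -3/7 ≈ -0.42857
a = -5/7 (a = 1 - 3/7*4 = 1 - 12/7 = -5/7 ≈ -0.71429)
j(B, A) = -5*A/7
(j(314, 194) - 94031) + 166569 = (-5/7*194 - 94031) + 166569 = (-970/7 - 94031) + 166569 = -659187/7 + 166569 = 506796/7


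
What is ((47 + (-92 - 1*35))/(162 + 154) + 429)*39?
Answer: 1320969/79 ≈ 16721.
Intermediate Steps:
((47 + (-92 - 1*35))/(162 + 154) + 429)*39 = ((47 + (-92 - 35))/316 + 429)*39 = ((47 - 127)*(1/316) + 429)*39 = (-80*1/316 + 429)*39 = (-20/79 + 429)*39 = (33871/79)*39 = 1320969/79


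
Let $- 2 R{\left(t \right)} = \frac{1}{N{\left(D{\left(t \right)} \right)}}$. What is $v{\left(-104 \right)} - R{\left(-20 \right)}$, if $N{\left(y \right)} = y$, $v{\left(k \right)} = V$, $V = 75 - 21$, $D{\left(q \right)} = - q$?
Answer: $\frac{2161}{40} \approx 54.025$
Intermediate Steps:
$V = 54$ ($V = 75 - 21 = 54$)
$v{\left(k \right)} = 54$
$R{\left(t \right)} = \frac{1}{2 t}$ ($R{\left(t \right)} = - \frac{1}{2 \left(- t\right)} = - \frac{\left(-1\right) \frac{1}{t}}{2} = \frac{1}{2 t}$)
$v{\left(-104 \right)} - R{\left(-20 \right)} = 54 - \frac{1}{2 \left(-20\right)} = 54 - \frac{1}{2} \left(- \frac{1}{20}\right) = 54 - - \frac{1}{40} = 54 + \frac{1}{40} = \frac{2161}{40}$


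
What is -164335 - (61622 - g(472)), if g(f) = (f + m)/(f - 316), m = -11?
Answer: -35248831/156 ≈ -2.2595e+5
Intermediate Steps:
g(f) = (-11 + f)/(-316 + f) (g(f) = (f - 11)/(f - 316) = (-11 + f)/(-316 + f))
-164335 - (61622 - g(472)) = -164335 - (61622 - (-11 + 472)/(-316 + 472)) = -164335 - (61622 - 461/156) = -164335 - 1*9612571/156 = -164335 - 9612571/156 = -35248831/156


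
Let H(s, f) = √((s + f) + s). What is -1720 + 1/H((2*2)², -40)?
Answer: -1720 - I*√2/4 ≈ -1720.0 - 0.35355*I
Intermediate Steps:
H(s, f) = √(f + 2*s) (H(s, f) = √((f + s) + s) = √(f + 2*s))
-1720 + 1/H((2*2)², -40) = -1720 + 1/(√(-40 + 2*(2*2)²)) = -1720 + 1/(√(-40 + 2*4²)) = -1720 + 1/(√(-40 + 2*16)) = -1720 + 1/(√(-40 + 32)) = -1720 + 1/(√(-8)) = -1720 + 1/(2*I*√2) = -1720 - I*√2/4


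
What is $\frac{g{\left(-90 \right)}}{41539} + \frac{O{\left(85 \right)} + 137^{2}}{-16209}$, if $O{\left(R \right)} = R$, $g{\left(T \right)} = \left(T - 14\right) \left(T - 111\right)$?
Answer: $- \frac{444343370}{673305651} \approx -0.65994$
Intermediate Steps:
$g{\left(T \right)} = \left(-111 + T\right) \left(-14 + T\right)$ ($g{\left(T \right)} = \left(-14 + T\right) \left(-111 + T\right) = \left(-111 + T\right) \left(-14 + T\right)$)
$\frac{g{\left(-90 \right)}}{41539} + \frac{O{\left(85 \right)} + 137^{2}}{-16209} = \frac{1554 + \left(-90\right)^{2} - -11250}{41539} + \frac{85 + 137^{2}}{-16209} = \left(1554 + 8100 + 11250\right) \frac{1}{41539} + \left(85 + 18769\right) \left(- \frac{1}{16209}\right) = 20904 \cdot \frac{1}{41539} + 18854 \left(- \frac{1}{16209}\right) = \frac{20904}{41539} - \frac{18854}{16209} = - \frac{444343370}{673305651}$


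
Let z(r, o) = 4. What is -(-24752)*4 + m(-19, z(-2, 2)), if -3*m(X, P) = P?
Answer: 297020/3 ≈ 99007.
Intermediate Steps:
m(X, P) = -P/3
-(-24752)*4 + m(-19, z(-2, 2)) = -(-24752)*4 - ⅓*4 = -476*(-208) - 4/3 = 99008 - 4/3 = 297020/3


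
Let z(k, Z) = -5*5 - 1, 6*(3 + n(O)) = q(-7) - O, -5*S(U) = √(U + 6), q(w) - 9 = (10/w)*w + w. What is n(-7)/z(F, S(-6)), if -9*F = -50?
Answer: -1/156 ≈ -0.0064103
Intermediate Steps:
F = 50/9 (F = -⅑*(-50) = 50/9 ≈ 5.5556)
q(w) = 19 + w (q(w) = 9 + ((10/w)*w + w) = 9 + (10 + w) = 19 + w)
S(U) = -√(6 + U)/5 (S(U) = -√(U + 6)/5 = -√(6 + U)/5)
n(O) = -1 - O/6 (n(O) = -3 + ((19 - 7) - O)/6 = -3 + (12 - O)/6 = -3 + (2 - O/6) = -1 - O/6)
z(k, Z) = -26 (z(k, Z) = -25 - 1 = -26)
n(-7)/z(F, S(-6)) = (-1 - ⅙*(-7))/(-26) = (-1 + 7/6)*(-1/26) = (⅙)*(-1/26) = -1/156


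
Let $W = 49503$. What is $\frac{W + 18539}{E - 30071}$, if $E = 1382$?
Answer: $- \frac{68042}{28689} \approx -2.3717$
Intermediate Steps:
$\frac{W + 18539}{E - 30071} = \frac{49503 + 18539}{1382 - 30071} = \frac{68042}{1382 - 30071} = \frac{68042}{-28689} = 68042 \left(- \frac{1}{28689}\right) = - \frac{68042}{28689}$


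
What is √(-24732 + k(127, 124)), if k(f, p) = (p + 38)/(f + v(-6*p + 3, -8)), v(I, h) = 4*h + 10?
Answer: 9*I*√374010/35 ≈ 157.26*I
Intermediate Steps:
v(I, h) = 10 + 4*h
k(f, p) = (38 + p)/(-22 + f) (k(f, p) = (p + 38)/(f + (10 + 4*(-8))) = (38 + p)/(f + (10 - 32)) = (38 + p)/(f - 22) = (38 + p)/(-22 + f))
√(-24732 + k(127, 124)) = √(-24732 + (38 + 124)/(-22 + 127)) = √(-24732 + 162/105) = √(-24732 + (1/105)*162) = √(-24732 + 54/35) = √(-865566/35) = 9*I*√374010/35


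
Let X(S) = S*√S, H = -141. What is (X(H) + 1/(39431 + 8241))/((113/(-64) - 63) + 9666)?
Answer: 8/3661680361 - 9024*I*√141/614479 ≈ 2.1848e-9 - 0.17438*I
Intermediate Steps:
X(S) = S^(3/2)
(X(H) + 1/(39431 + 8241))/((113/(-64) - 63) + 9666) = ((-141)^(3/2) + 1/(39431 + 8241))/((113/(-64) - 63) + 9666) = (-141*I*√141 + 1/47672)/((113*(-1/64) - 63) + 9666) = (-141*I*√141 + 1/47672)/((-113/64 - 63) + 9666) = (1/47672 - 141*I*√141)/(-4145/64 + 9666) = (1/47672 - 141*I*√141)/(614479/64) = (1/47672 - 141*I*√141)*(64/614479) = 8/3661680361 - 9024*I*√141/614479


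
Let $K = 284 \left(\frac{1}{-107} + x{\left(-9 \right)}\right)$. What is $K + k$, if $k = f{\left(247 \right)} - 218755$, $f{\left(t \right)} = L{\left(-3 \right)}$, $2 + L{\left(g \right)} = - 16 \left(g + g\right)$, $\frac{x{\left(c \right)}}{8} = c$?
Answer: $- \frac{25584947}{107} \approx -2.3911 \cdot 10^{5}$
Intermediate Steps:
$x{\left(c \right)} = 8 c$
$L{\left(g \right)} = -2 - 32 g$ ($L{\left(g \right)} = -2 - 16 \left(g + g\right) = -2 - 16 \cdot 2 g = -2 - 32 g$)
$K = - \frac{2188220}{107}$ ($K = 284 \left(\frac{1}{-107} + 8 \left(-9\right)\right) = 284 \left(- \frac{1}{107} - 72\right) = 284 \left(- \frac{7705}{107}\right) = - \frac{2188220}{107} \approx -20451.0$)
$f{\left(t \right)} = 94$ ($f{\left(t \right)} = -2 - -96 = -2 + 96 = 94$)
$k = -218661$ ($k = 94 - 218755 = -218661$)
$K + k = - \frac{2188220}{107} - 218661 = - \frac{25584947}{107}$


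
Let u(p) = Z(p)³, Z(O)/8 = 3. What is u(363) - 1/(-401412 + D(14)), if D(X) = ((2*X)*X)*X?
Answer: 5473253377/395924 ≈ 13824.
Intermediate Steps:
Z(O) = 24 (Z(O) = 8*3 = 24)
u(p) = 13824 (u(p) = 24³ = 13824)
D(X) = 2*X³ (D(X) = (2*X²)*X = 2*X³)
u(363) - 1/(-401412 + D(14)) = 13824 - 1/(-401412 + 2*14³) = 13824 - 1/(-401412 + 2*2744) = 13824 - 1/(-401412 + 5488) = 13824 - 1/(-395924) = 13824 - 1*(-1/395924) = 13824 + 1/395924 = 5473253377/395924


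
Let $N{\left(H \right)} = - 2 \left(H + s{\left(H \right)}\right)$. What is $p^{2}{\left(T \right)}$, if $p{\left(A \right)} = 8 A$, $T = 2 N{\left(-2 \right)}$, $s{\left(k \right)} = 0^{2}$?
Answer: $4096$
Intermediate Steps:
$s{\left(k \right)} = 0$
$N{\left(H \right)} = - 2 H$ ($N{\left(H \right)} = - 2 \left(H + 0\right) = - 2 H$)
$T = 8$ ($T = 2 \left(\left(-2\right) \left(-2\right)\right) = 2 \cdot 4 = 8$)
$p^{2}{\left(T \right)} = \left(8 \cdot 8\right)^{2} = 64^{2} = 4096$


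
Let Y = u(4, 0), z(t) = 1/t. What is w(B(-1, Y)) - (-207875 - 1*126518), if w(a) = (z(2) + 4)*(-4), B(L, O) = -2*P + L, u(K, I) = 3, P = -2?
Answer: 334375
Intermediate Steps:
Y = 3
B(L, O) = 4 + L (B(L, O) = -2*(-2) + L = 4 + L)
w(a) = -18 (w(a) = (1/2 + 4)*(-4) = (½ + 4)*(-4) = (9/2)*(-4) = -18)
w(B(-1, Y)) - (-207875 - 1*126518) = -18 - (-207875 - 1*126518) = -18 - (-207875 - 126518) = -18 - 1*(-334393) = -18 + 334393 = 334375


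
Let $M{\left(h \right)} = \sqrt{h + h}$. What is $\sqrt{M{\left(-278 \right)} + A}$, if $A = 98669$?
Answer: $\sqrt{98669 + 2 i \sqrt{139}} \approx 314.12 + 0.038 i$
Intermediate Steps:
$M{\left(h \right)} = \sqrt{2} \sqrt{h}$ ($M{\left(h \right)} = \sqrt{2 h} = \sqrt{2} \sqrt{h}$)
$\sqrt{M{\left(-278 \right)} + A} = \sqrt{\sqrt{2} \sqrt{-278} + 98669} = \sqrt{\sqrt{2} i \sqrt{278} + 98669} = \sqrt{2 i \sqrt{139} + 98669} = \sqrt{98669 + 2 i \sqrt{139}}$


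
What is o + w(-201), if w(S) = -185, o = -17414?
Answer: -17599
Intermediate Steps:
o + w(-201) = -17414 - 185 = -17599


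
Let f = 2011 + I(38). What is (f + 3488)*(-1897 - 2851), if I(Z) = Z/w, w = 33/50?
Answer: -870626516/33 ≈ -2.6383e+7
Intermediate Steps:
w = 33/50 (w = 33*(1/50) = 33/50 ≈ 0.66000)
I(Z) = 50*Z/33 (I(Z) = Z/(33/50) = Z*(50/33) = 50*Z/33)
f = 68263/33 (f = 2011 + (50/33)*38 = 2011 + 1900/33 = 68263/33 ≈ 2068.6)
(f + 3488)*(-1897 - 2851) = (68263/33 + 3488)*(-1897 - 2851) = (183367/33)*(-4748) = -870626516/33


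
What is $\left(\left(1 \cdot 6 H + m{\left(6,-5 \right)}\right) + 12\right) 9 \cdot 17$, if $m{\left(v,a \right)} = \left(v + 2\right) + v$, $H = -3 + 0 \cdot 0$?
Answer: $1224$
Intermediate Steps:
$H = -3$ ($H = -3 + 0 = -3$)
$m{\left(v,a \right)} = 2 + 2 v$ ($m{\left(v,a \right)} = \left(2 + v\right) + v = 2 + 2 v$)
$\left(\left(1 \cdot 6 H + m{\left(6,-5 \right)}\right) + 12\right) 9 \cdot 17 = \left(\left(1 \cdot 6 \left(-3\right) + \left(2 + 2 \cdot 6\right)\right) + 12\right) 9 \cdot 17 = \left(\left(6 \left(-3\right) + \left(2 + 12\right)\right) + 12\right) 9 \cdot 17 = \left(\left(-18 + 14\right) + 12\right) 9 \cdot 17 = \left(-4 + 12\right) 9 \cdot 17 = 8 \cdot 9 \cdot 17 = 72 \cdot 17 = 1224$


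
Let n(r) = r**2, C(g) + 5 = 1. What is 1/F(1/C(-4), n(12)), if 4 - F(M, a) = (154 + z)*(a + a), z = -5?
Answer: -1/42908 ≈ -2.3306e-5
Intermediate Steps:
C(g) = -4 (C(g) = -5 + 1 = -4)
F(M, a) = 4 - 298*a (F(M, a) = 4 - (154 - 5)*(a + a) = 4 - 149*2*a = 4 - 298*a)
1/F(1/C(-4), n(12)) = 1/(4 - 298*12**2) = 1/(4 - 298*144) = 1/(4 - 42912) = 1/(-42908) = -1/42908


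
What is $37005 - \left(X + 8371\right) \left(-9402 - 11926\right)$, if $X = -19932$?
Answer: $-246536003$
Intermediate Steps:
$37005 - \left(X + 8371\right) \left(-9402 - 11926\right) = 37005 - \left(-19932 + 8371\right) \left(-9402 - 11926\right) = 37005 - \left(-11561\right) \left(-21328\right) = 37005 - 246573008 = -246536003$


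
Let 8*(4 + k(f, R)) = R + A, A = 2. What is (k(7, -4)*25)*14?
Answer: -2975/2 ≈ -1487.5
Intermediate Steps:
k(f, R) = -15/4 + R/8 (k(f, R) = -4 + (R + 2)/8 = -4 + (2 + R)/8 = -4 + (¼ + R/8) = -15/4 + R/8)
(k(7, -4)*25)*14 = ((-15/4 + (⅛)*(-4))*25)*14 = ((-15/4 - ½)*25)*14 = -17/4*25*14 = -425/4*14 = -2975/2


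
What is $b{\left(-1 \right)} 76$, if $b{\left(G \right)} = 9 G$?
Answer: $-684$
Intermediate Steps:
$b{\left(-1 \right)} 76 = 9 \left(-1\right) 76 = \left(-9\right) 76 = -684$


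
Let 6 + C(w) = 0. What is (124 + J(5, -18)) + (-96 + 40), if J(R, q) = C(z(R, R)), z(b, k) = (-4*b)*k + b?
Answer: 62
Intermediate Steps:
z(b, k) = b - 4*b*k (z(b, k) = -4*b*k + b = b - 4*b*k)
C(w) = -6 (C(w) = -6 + 0 = -6)
J(R, q) = -6
(124 + J(5, -18)) + (-96 + 40) = (124 - 6) + (-96 + 40) = 118 - 56 = 62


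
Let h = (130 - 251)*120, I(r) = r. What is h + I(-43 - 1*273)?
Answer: -14836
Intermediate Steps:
h = -14520 (h = -121*120 = -14520)
h + I(-43 - 1*273) = -14520 + (-43 - 1*273) = -14520 + (-43 - 273) = -14520 - 316 = -14836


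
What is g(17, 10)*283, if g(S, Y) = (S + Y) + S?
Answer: 12452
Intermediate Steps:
g(S, Y) = Y + 2*S
g(17, 10)*283 = (10 + 2*17)*283 = (10 + 34)*283 = 44*283 = 12452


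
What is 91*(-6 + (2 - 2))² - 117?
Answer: 3159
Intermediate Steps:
91*(-6 + (2 - 2))² - 117 = 91*(-6 + 0)² - 117 = 91*(-6)² - 117 = 91*36 - 117 = 3276 - 117 = 3159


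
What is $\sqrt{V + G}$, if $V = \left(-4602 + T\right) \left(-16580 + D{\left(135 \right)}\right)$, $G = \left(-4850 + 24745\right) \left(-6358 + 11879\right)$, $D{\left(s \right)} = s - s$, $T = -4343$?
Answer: $3 \sqrt{28683155} \approx 16067.0$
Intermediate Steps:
$D{\left(s \right)} = 0$
$G = 109840295$ ($G = 19895 \cdot 5521 = 109840295$)
$V = 148308100$ ($V = \left(-4602 - 4343\right) \left(-16580 + 0\right) = \left(-8945\right) \left(-16580\right) = 148308100$)
$\sqrt{V + G} = \sqrt{148308100 + 109840295} = \sqrt{258148395} = 3 \sqrt{28683155}$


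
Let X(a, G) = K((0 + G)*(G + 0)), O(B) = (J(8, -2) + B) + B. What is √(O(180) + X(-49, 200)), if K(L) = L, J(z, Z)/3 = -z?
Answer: 4*√2521 ≈ 200.84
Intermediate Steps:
J(z, Z) = -3*z (J(z, Z) = 3*(-z) = -3*z)
O(B) = -24 + 2*B (O(B) = (-3*8 + B) + B = (-24 + B) + B = -24 + 2*B)
X(a, G) = G² (X(a, G) = (0 + G)*(G + 0) = G*G = G²)
√(O(180) + X(-49, 200)) = √((-24 + 2*180) + 200²) = √((-24 + 360) + 40000) = √(336 + 40000) = √40336 = 4*√2521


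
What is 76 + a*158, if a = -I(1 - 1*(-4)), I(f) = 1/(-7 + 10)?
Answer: 70/3 ≈ 23.333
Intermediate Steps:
I(f) = ⅓ (I(f) = 1/3 = ⅓)
a = -⅓ (a = -1*⅓ = -⅓ ≈ -0.33333)
76 + a*158 = 76 - ⅓*158 = 76 - 158/3 = 70/3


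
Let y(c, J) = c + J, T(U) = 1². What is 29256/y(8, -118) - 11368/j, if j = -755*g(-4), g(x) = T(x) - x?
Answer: -10919092/41525 ≈ -262.95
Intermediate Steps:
T(U) = 1
g(x) = 1 - x
j = -3775 (j = -755*(1 - 1*(-4)) = -755*(1 + 4) = -755*5 = -3775)
y(c, J) = J + c
29256/y(8, -118) - 11368/j = 29256/(-118 + 8) - 11368/(-3775) = 29256/(-110) - 11368*(-1/3775) = 29256*(-1/110) + 11368/3775 = -14628/55 + 11368/3775 = -10919092/41525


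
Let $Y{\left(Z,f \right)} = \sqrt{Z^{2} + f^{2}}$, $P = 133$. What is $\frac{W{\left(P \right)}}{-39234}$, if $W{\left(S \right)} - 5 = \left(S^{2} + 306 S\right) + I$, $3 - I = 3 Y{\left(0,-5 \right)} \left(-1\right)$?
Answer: $- \frac{9735}{6539} \approx -1.4888$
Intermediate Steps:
$I = 18$ ($I = 3 - 3 \sqrt{0^{2} + \left(-5\right)^{2}} \left(-1\right) = 3 - 3 \sqrt{0 + 25} \left(-1\right) = 3 - 3 \sqrt{25} \left(-1\right) = 3 - 3 \cdot 5 \left(-1\right) = 3 - 15 \left(-1\right) = 3 - -15 = 3 + 15 = 18$)
$W{\left(S \right)} = 23 + S^{2} + 306 S$ ($W{\left(S \right)} = 5 + \left(\left(S^{2} + 306 S\right) + 18\right) = 5 + \left(18 + S^{2} + 306 S\right) = 23 + S^{2} + 306 S$)
$\frac{W{\left(P \right)}}{-39234} = \frac{23 + 133^{2} + 306 \cdot 133}{-39234} = \left(23 + 17689 + 40698\right) \left(- \frac{1}{39234}\right) = 58410 \left(- \frac{1}{39234}\right) = - \frac{9735}{6539}$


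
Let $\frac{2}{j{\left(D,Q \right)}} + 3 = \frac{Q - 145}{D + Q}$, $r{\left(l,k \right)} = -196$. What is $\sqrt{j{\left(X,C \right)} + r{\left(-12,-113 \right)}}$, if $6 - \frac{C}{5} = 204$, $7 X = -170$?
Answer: $\frac{6 i \sqrt{39052691}}{2671} \approx 14.038 i$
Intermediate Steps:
$X = - \frac{170}{7}$ ($X = \frac{1}{7} \left(-170\right) = - \frac{170}{7} \approx -24.286$)
$C = -990$ ($C = 30 - 1020 = -990$)
$j{\left(D,Q \right)} = \frac{2}{-3 + \frac{-145 + Q}{D + Q}}$ ($j{\left(D,Q \right)} = \frac{2}{-3 + \frac{Q - 145}{D + Q}} = \frac{2}{-3 + \frac{-145 + Q}{D + Q}}$)
$\sqrt{j{\left(X,C \right)} + r{\left(-12,-113 \right)}} = \sqrt{\frac{2 \left(\left(-1\right) \left(- \frac{170}{7}\right) - -990\right)}{145 + 2 \left(-990\right) + 3 \left(- \frac{170}{7}\right)} - 196} = \sqrt{\frac{2 \left(\frac{170}{7} + 990\right)}{145 - 1980 - \frac{510}{7}} - 196} = \sqrt{2 \frac{1}{- \frac{13355}{7}} \cdot \frac{7100}{7} - 196} = \sqrt{2 \left(- \frac{7}{13355}\right) \frac{7100}{7} - 196} = \sqrt{- \frac{2840}{2671} - 196} = \sqrt{- \frac{526356}{2671}} = \frac{6 i \sqrt{39052691}}{2671}$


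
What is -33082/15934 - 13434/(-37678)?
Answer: -258101560/150090313 ≈ -1.7196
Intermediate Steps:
-33082/15934 - 13434/(-37678) = -33082*1/15934 - 13434*(-1/37678) = -16541/7967 + 6717/18839 = -258101560/150090313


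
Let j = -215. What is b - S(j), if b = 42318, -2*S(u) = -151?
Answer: 84485/2 ≈ 42243.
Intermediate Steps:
S(u) = 151/2 (S(u) = -½*(-151) = 151/2)
b - S(j) = 42318 - 1*151/2 = 42318 - 151/2 = 84485/2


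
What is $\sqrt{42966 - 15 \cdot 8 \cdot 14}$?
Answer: $\sqrt{41286} \approx 203.19$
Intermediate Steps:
$\sqrt{42966 - 15 \cdot 8 \cdot 14} = \sqrt{42966 - 1680} = \sqrt{41286}$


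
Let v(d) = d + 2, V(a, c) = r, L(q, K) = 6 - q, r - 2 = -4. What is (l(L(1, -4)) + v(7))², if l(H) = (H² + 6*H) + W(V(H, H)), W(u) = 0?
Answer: 4096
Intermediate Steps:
r = -2 (r = 2 - 4 = -2)
V(a, c) = -2
v(d) = 2 + d
l(H) = H² + 6*H (l(H) = (H² + 6*H) + 0 = H² + 6*H)
(l(L(1, -4)) + v(7))² = ((6 - 1*1)*(6 + (6 - 1*1)) + (2 + 7))² = ((6 - 1)*(6 + (6 - 1)) + 9)² = (5*(6 + 5) + 9)² = (5*11 + 9)² = (55 + 9)² = 64² = 4096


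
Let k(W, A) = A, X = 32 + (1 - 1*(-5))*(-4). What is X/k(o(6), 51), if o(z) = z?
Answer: 8/51 ≈ 0.15686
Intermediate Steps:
X = 8 (X = 32 + (1 + 5)*(-4) = 32 + 6*(-4) = 32 - 24 = 8)
X/k(o(6), 51) = 8/51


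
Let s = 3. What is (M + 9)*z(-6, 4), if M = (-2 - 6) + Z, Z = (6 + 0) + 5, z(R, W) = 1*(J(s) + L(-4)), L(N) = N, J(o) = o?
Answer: -12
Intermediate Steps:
z(R, W) = -1 (z(R, W) = 1*(3 - 4) = 1*(-1) = -1)
Z = 11 (Z = 6 + 5 = 11)
M = 3 (M = (-2 - 6) + 11 = -8 + 11 = 3)
(M + 9)*z(-6, 4) = (3 + 9)*(-1) = 12*(-1) = -12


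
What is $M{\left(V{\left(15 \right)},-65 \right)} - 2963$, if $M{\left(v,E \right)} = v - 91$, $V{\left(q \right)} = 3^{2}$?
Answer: $-3045$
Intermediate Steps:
$V{\left(q \right)} = 9$
$M{\left(v,E \right)} = -91 + v$
$M{\left(V{\left(15 \right)},-65 \right)} - 2963 = \left(-91 + 9\right) - 2963 = -82 - 2963 = -3045$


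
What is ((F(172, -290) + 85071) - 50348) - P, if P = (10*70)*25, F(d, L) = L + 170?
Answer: 17103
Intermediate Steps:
F(d, L) = 170 + L
P = 17500 (P = 700*25 = 17500)
((F(172, -290) + 85071) - 50348) - P = (((170 - 290) + 85071) - 50348) - 1*17500 = ((-120 + 85071) - 50348) - 17500 = (84951 - 50348) - 17500 = 34603 - 17500 = 17103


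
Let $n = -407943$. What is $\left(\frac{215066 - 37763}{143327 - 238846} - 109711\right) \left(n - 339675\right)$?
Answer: $\frac{7834784178372816}{95519} \approx 8.2023 \cdot 10^{10}$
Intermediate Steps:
$\left(\frac{215066 - 37763}{143327 - 238846} - 109711\right) \left(n - 339675\right) = \left(\frac{215066 - 37763}{143327 - 238846} - 109711\right) \left(-407943 - 339675\right) = \left(\frac{177303}{-95519} - 109711\right) \left(-747618\right) = \left(177303 \left(- \frac{1}{95519}\right) - 109711\right) \left(-747618\right) = \left(- \frac{177303}{95519} - 109711\right) \left(-747618\right) = \left(- \frac{10479662312}{95519}\right) \left(-747618\right) = \frac{7834784178372816}{95519}$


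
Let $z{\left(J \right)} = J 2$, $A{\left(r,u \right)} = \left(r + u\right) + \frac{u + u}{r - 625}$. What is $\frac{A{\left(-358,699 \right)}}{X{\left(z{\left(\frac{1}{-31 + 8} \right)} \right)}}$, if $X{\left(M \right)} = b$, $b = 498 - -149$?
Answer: $\frac{333805}{636001} \approx 0.52485$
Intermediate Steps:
$b = 647$ ($b = 498 + 149 = 647$)
$A{\left(r,u \right)} = r + u + \frac{2 u}{-625 + r}$ ($A{\left(r,u \right)} = \left(r + u\right) + \frac{2 u}{-625 + r} = r + u + \frac{2 u}{-625 + r}$)
$z{\left(J \right)} = 2 J$
$X{\left(M \right)} = 647$
$\frac{A{\left(-358,699 \right)}}{X{\left(z{\left(\frac{1}{-31 + 8} \right)} \right)}} = \frac{\frac{1}{-625 - 358} \left(\left(-358\right)^{2} - -223750 - 435477 - 250242\right)}{647} = \frac{128164 + 223750 - 435477 - 250242}{-983} \cdot \frac{1}{647} = \left(- \frac{1}{983}\right) \left(-333805\right) \frac{1}{647} = \frac{333805}{983} \cdot \frac{1}{647} = \frac{333805}{636001}$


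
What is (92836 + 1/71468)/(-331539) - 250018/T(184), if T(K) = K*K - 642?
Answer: -1024067027973137/131164462195988 ≈ -7.8075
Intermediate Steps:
T(K) = -642 + K**2 (T(K) = K**2 - 642 = -642 + K**2)
(92836 + 1/71468)/(-331539) - 250018/T(184) = (92836 + 1/71468)/(-331539) - 250018/(-642 + 184**2) = (92836 + 1/71468)*(-1/331539) - 250018/(-642 + 33856) = (6634803249/71468)*(-1/331539) - 250018/33214 = -2211601083/7898143084 - 250018*1/33214 = -2211601083/7898143084 - 125009/16607 = -1024067027973137/131164462195988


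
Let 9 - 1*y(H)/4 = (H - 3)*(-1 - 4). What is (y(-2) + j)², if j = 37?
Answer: 729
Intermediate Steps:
y(H) = -24 + 20*H (y(H) = 36 - 4*(H - 3)*(-1 - 4) = 36 - 4*(-3 + H)*(-5) = 36 - 4*(15 - 5*H) = 36 + (-60 + 20*H) = -24 + 20*H)
(y(-2) + j)² = ((-24 + 20*(-2)) + 37)² = ((-24 - 40) + 37)² = (-64 + 37)² = (-27)² = 729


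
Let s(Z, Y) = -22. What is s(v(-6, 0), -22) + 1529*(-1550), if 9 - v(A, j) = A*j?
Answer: -2369972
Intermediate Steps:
v(A, j) = 9 - A*j
s(v(-6, 0), -22) + 1529*(-1550) = -22 + 1529*(-1550) = -22 - 2369950 = -2369972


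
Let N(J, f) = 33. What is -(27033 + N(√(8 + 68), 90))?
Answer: -27066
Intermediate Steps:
-(27033 + N(√(8 + 68), 90)) = -(27033 + 33) = -1*27066 = -27066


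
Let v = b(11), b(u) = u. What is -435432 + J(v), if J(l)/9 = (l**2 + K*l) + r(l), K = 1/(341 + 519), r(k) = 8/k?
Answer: -4108821771/9460 ≈ -4.3434e+5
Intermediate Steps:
v = 11
K = 1/860 ≈ 0.0011628
J(l) = 9*l**2 + 72/l + 9*l/860 (J(l) = 9*((l**2 + l/860) + 8/l) = 9*(l**2 + 8/l + l/860) = 9*l**2 + 72/l + 9*l/860)
-435432 + J(v) = -435432 + (9*11**2 + 72/11 + (9/860)*11) = -435432 + (9*121 + 72*(1/11) + 99/860) = -435432 + (1089 + 72/11 + 99/860) = -435432 + 10364949/9460 = -4108821771/9460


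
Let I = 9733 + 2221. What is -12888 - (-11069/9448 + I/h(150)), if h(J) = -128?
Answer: -966979203/75584 ≈ -12793.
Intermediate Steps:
I = 11954
-12888 - (-11069/9448 + I/h(150)) = -12888 - (-11069/9448 + 11954/(-128)) = -12888 - (-11069*1/9448 + 11954*(-1/128)) = -12888 - (-11069/9448 - 5977/64) = -12888 - 1*(-7147389/75584) = -12888 + 7147389/75584 = -966979203/75584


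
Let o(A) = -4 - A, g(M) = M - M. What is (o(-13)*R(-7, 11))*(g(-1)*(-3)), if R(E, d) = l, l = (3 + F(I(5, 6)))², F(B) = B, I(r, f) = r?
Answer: 0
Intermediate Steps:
g(M) = 0
l = 64 (l = (3 + 5)² = 8² = 64)
R(E, d) = 64
(o(-13)*R(-7, 11))*(g(-1)*(-3)) = ((-4 - 1*(-13))*64)*(0*(-3)) = ((-4 + 13)*64)*0 = (9*64)*0 = 576*0 = 0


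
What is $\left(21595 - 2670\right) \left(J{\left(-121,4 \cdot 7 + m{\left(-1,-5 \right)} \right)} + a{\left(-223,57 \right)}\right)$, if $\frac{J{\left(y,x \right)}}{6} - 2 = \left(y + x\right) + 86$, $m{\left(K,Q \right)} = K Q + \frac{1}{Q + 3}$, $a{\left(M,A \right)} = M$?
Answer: $-4277050$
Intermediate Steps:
$m{\left(K,Q \right)} = \frac{1}{3 + Q} + K Q$ ($m{\left(K,Q \right)} = K Q + \frac{1}{3 + Q} = \frac{1}{3 + Q} + K Q$)
$J{\left(y,x \right)} = 528 + 6 x + 6 y$ ($J{\left(y,x \right)} = 12 + 6 \left(\left(y + x\right) + 86\right) = 12 + 6 \left(\left(x + y\right) + 86\right) = 12 + 6 \left(86 + x + y\right) = 12 + \left(516 + 6 x + 6 y\right) = 528 + 6 x + 6 y$)
$\left(21595 - 2670\right) \left(J{\left(-121,4 \cdot 7 + m{\left(-1,-5 \right)} \right)} + a{\left(-223,57 \right)}\right) = \left(21595 - 2670\right) \left(\left(528 + 6 \left(4 \cdot 7 + \frac{1 - \left(-5\right)^{2} + 3 \left(-1\right) \left(-5\right)}{3 - 5}\right) + 6 \left(-121\right)\right) - 223\right) = 18925 \left(\left(528 + 6 \left(28 + \frac{1 - 25 + 15}{-2}\right) - 726\right) - 223\right) = 18925 \left(\left(528 + 6 \left(28 - \frac{1 - 25 + 15}{2}\right) - 726\right) - 223\right) = 18925 \left(\left(528 + 6 \left(28 - - \frac{9}{2}\right) - 726\right) - 223\right) = 18925 \left(\left(528 + 6 \left(28 + \frac{9}{2}\right) - 726\right) - 223\right) = 18925 \left(\left(528 + 6 \cdot \frac{65}{2} - 726\right) - 223\right) = 18925 \left(\left(528 + 195 - 726\right) - 223\right) = 18925 \left(-3 - 223\right) = 18925 \left(-226\right) = -4277050$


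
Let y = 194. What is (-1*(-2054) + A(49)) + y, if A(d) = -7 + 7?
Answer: 2248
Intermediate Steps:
A(d) = 0
(-1*(-2054) + A(49)) + y = (-1*(-2054) + 0) + 194 = (2054 + 0) + 194 = 2054 + 194 = 2248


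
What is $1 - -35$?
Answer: $36$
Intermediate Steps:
$1 - -35 = 1 + 35 = 36$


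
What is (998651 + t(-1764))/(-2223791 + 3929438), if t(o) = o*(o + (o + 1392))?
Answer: 4766555/1705647 ≈ 2.7946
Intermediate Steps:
t(o) = o*(1392 + 2*o) (t(o) = o*(o + (1392 + o)) = o*(1392 + 2*o))
(998651 + t(-1764))/(-2223791 + 3929438) = (998651 + 2*(-1764)*(696 - 1764))/(-2223791 + 3929438) = (998651 + 2*(-1764)*(-1068))/1705647 = (998651 + 3767904)*(1/1705647) = 4766555*(1/1705647) = 4766555/1705647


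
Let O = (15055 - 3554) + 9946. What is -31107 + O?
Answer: -9660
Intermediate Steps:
O = 21447 (O = 11501 + 9946 = 21447)
-31107 + O = -31107 + 21447 = -9660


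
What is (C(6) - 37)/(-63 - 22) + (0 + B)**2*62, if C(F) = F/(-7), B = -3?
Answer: 66455/119 ≈ 558.45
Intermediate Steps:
C(F) = -F/7 (C(F) = F*(-1/7) = -F/7)
(C(6) - 37)/(-63 - 22) + (0 + B)**2*62 = (-1/7*6 - 37)/(-63 - 22) + (0 - 3)**2*62 = (-6/7 - 37)/(-85) + (-3)**2*62 = -265/7*(-1/85) + 9*62 = 53/119 + 558 = 66455/119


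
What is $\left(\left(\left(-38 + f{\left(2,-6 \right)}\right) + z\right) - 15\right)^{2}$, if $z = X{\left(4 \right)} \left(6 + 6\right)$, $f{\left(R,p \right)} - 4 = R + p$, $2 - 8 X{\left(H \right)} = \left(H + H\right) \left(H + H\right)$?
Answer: $21316$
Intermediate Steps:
$X{\left(H \right)} = \frac{1}{4} - \frac{H^{2}}{2}$ ($X{\left(H \right)} = \frac{1}{4} - \frac{\left(H + H\right) \left(H + H\right)}{8} = \frac{1}{4} - \frac{2 H 2 H}{8} = \frac{1}{4} - \frac{4 H^{2}}{8} = \frac{1}{4} - \frac{H^{2}}{2}$)
$f{\left(R,p \right)} = 4 + R + p$ ($f{\left(R,p \right)} = 4 + \left(R + p\right) = 4 + R + p$)
$z = -93$ ($z = \left(\frac{1}{4} - \frac{4^{2}}{2}\right) \left(6 + 6\right) = \left(\frac{1}{4} - 8\right) 12 = \left(- \frac{31}{4}\right) 12 = -93$)
$\left(\left(\left(-38 + f{\left(2,-6 \right)}\right) + z\right) - 15\right)^{2} = \left(\left(\left(-38 + \left(4 + 2 - 6\right)\right) - 93\right) - 15\right)^{2} = \left(\left(\left(-38 + 0\right) - 93\right) - 15\right)^{2} = \left(\left(-38 - 93\right) - 15\right)^{2} = \left(-131 - 15\right)^{2} = \left(-146\right)^{2} = 21316$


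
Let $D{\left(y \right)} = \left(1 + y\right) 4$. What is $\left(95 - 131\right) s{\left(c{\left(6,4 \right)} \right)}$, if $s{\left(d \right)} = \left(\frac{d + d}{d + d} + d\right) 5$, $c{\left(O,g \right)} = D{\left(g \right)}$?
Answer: $-3780$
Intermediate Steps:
$D{\left(y \right)} = 4 + 4 y$
$c{\left(O,g \right)} = 4 + 4 g$
$s{\left(d \right)} = 5 + 5 d$ ($s{\left(d \right)} = \left(\frac{2 d}{2 d} + d\right) 5 = \left(2 d \frac{1}{2 d} + d\right) 5 = \left(1 + d\right) 5 = 5 + 5 d$)
$\left(95 - 131\right) s{\left(c{\left(6,4 \right)} \right)} = \left(95 - 131\right) \left(5 + 5 \left(4 + 4 \cdot 4\right)\right) = - 36 \left(5 + 5 \left(4 + 16\right)\right) = - 36 \left(5 + 5 \cdot 20\right) = - 36 \left(5 + 100\right) = \left(-36\right) 105 = -3780$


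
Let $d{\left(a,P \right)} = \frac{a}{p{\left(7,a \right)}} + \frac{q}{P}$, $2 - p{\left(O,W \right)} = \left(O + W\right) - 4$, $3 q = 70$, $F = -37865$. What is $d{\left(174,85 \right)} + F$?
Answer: $- \frac{337951549}{8925} \approx -37866.0$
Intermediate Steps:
$q = \frac{70}{3}$ ($q = \frac{1}{3} \cdot 70 = \frac{70}{3} \approx 23.333$)
$p{\left(O,W \right)} = 6 - O - W$ ($p{\left(O,W \right)} = 2 - \left(\left(O + W\right) - 4\right) = 2 - \left(-4 + O + W\right) = 6 - O - W$)
$d{\left(a,P \right)} = \frac{70}{3 P} + \frac{a}{-1 - a}$ ($d{\left(a,P \right)} = \frac{a}{6 - 7 - a} + \frac{70}{3 P} = \frac{a}{-1 - a} + \frac{70}{3 P} = \frac{70}{3 P} + \frac{a}{-1 - a}$)
$d{\left(174,85 \right)} + F = \left(\frac{70}{3 \cdot 85} - \frac{174}{1 + 174}\right) - 37865 = \left(\frac{70}{3} \cdot \frac{1}{85} - \frac{174}{175}\right) - 37865 = \left(\frac{14}{51} - 174 \cdot \frac{1}{175}\right) - 37865 = \left(\frac{14}{51} - \frac{174}{175}\right) - 37865 = - \frac{6424}{8925} - 37865 = - \frac{337951549}{8925}$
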